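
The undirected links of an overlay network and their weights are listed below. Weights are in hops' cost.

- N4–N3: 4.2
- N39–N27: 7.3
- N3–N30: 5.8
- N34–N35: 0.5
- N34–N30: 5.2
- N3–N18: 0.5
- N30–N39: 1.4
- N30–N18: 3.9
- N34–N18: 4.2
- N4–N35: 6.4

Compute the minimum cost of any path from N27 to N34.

Compare a few routes:
N27 - N39 - N30 - N34: 7.3+1.4+5.2 = 13.9
N27 - N39 - N30 - N18 - N34: 7.3+1.4+3.9+4.2 = 16.8
The minimum is 13.9 hops' cost via N27 - N39 - N30 - N34.

13.9 hops' cost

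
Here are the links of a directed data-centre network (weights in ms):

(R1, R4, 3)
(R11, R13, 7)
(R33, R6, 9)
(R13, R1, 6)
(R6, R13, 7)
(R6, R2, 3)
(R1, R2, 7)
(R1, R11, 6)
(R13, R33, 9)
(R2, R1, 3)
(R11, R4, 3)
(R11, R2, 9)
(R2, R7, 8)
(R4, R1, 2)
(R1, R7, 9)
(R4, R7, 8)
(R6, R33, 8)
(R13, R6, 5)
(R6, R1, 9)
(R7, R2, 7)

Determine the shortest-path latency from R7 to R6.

Enumerating some paths:
R7 → R2 → R1 → R11 → R13 → R6: 7+3+6+7+5 = 28
R7 → R2 → R1 → R11 → R13 → R33 → R6: 7+3+6+7+9+9 = 41
Cheapest is R7 → R2 → R1 → R11 → R13 → R6 at 28 ms.

28 ms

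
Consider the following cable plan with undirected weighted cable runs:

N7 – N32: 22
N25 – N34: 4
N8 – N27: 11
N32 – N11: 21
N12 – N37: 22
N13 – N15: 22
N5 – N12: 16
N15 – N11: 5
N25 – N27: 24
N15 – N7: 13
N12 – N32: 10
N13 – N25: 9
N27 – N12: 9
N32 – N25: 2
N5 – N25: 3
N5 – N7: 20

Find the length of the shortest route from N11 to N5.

26

Enumerating some paths:
N11 → N15 → N7 → N5: 5+13+20 = 38
N11 → N32 → N25 → N5: 21+2+3 = 26
N11 → N15 → N7 → N32 → N25 → N5: 5+13+22+2+3 = 45
N11 → N15 → N13 → N25 → N5: 5+22+9+3 = 39
Cheapest is N11 → N32 → N25 → N5 at 26.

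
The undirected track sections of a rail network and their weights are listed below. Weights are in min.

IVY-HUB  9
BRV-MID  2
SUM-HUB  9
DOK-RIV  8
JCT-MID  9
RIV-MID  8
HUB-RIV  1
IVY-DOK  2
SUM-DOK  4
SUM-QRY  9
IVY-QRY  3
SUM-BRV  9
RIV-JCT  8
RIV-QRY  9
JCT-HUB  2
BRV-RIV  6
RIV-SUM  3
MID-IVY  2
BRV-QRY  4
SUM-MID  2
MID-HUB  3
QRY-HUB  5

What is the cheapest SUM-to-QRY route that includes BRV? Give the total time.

8 min

Best SUM to BRV: SUM–MID–BRV costing 4
Shortest BRV→QRY: BRV–QRY = 4
Total via BRV: 4 + 4 = 8 min.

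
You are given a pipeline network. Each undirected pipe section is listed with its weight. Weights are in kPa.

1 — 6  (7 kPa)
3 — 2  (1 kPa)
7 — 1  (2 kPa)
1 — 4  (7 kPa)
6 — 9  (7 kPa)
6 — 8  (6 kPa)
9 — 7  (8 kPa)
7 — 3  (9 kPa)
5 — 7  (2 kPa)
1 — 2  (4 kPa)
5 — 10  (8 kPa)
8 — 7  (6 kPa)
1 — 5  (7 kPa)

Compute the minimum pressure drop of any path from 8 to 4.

Candidate routes:
8 → 6 → 1 → 4: 6+7+7 = 20
8 → 7 → 1 → 4: 6+2+7 = 15
The minimum is 15 kPa via 8 → 7 → 1 → 4.

15 kPa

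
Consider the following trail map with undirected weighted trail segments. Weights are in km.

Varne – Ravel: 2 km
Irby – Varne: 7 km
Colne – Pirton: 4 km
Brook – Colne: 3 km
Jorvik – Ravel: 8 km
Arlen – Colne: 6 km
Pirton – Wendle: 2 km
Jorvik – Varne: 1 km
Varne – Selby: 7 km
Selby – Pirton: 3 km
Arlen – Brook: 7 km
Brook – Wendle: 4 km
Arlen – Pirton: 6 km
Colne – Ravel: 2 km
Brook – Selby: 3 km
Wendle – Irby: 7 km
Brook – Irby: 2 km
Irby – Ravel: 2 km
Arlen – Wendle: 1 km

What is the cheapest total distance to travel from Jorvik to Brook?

7 km

Compare a few routes:
Jorvik → Varne → Ravel → Colne → Brook: 1+2+2+3 = 8
Jorvik → Varne → Irby → Brook: 1+7+2 = 10
Jorvik → Varne → Selby → Brook: 1+7+3 = 11
Jorvik → Varne → Ravel → Irby → Brook: 1+2+2+2 = 7
The minimum is 7 km via Jorvik → Varne → Ravel → Irby → Brook.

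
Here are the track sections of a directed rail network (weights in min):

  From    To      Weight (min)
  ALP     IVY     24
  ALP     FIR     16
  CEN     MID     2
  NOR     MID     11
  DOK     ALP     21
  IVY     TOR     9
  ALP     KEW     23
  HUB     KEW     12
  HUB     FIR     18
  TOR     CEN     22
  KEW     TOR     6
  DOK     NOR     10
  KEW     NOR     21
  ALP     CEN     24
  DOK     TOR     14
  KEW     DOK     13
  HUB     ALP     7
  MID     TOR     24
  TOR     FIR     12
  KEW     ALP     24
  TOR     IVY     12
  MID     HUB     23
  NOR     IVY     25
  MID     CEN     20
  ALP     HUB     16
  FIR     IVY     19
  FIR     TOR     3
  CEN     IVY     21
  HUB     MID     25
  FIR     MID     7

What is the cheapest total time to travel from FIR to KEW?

42 min

Compare a few routes:
FIR → MID → HUB → ALP → KEW: 7+23+7+23 = 60
FIR → TOR → CEN → MID → HUB → KEW: 3+22+2+23+12 = 62
FIR → MID → HUB → KEW: 7+23+12 = 42
The minimum is 42 min via FIR → MID → HUB → KEW.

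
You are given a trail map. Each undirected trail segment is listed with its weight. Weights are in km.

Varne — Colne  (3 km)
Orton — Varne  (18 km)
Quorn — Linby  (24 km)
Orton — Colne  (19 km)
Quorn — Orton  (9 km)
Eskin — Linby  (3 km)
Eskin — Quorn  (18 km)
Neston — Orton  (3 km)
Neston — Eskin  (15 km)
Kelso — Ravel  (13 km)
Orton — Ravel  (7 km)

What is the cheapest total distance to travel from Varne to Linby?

39 km

Shortest distances from Varne:
Varne: 0
Colne: 3  (via Varne)
Orton: 18  (via Varne)
Neston: 21  (via Orton)
Ravel: 25  (via Orton)
Quorn: 27  (via Orton)
Eskin: 36  (via Neston)
Kelso: 38  (via Ravel)
Linby: 39  (via Eskin)
Shortest route: Varne → Orton → Neston → Eskin → Linby = 39 km.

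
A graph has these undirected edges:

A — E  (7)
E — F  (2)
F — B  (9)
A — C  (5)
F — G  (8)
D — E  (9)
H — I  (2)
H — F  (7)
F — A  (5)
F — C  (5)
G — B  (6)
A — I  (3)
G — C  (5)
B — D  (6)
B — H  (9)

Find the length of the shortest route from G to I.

13

Shortest distances from G:
G: 0
C: 5  (via G)
B: 6  (via G)
F: 8  (via G)
A: 10  (via C)
E: 10  (via F)
D: 12  (via B)
I: 13  (via A)
Shortest route: G → C → A → I = 13.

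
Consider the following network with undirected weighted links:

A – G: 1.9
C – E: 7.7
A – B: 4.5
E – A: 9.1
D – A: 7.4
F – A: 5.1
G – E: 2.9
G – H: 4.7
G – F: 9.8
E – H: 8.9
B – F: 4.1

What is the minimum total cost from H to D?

Enumerating some paths:
H → G → A → D: 4.7+1.9+7.4 = 14
H → E → A → D: 8.9+9.1+7.4 = 25.4
H → E → G → A → D: 8.9+2.9+1.9+7.4 = 21.1
H → G → E → A → D: 4.7+2.9+9.1+7.4 = 24.1
Cheapest is H → G → A → D at 14.

14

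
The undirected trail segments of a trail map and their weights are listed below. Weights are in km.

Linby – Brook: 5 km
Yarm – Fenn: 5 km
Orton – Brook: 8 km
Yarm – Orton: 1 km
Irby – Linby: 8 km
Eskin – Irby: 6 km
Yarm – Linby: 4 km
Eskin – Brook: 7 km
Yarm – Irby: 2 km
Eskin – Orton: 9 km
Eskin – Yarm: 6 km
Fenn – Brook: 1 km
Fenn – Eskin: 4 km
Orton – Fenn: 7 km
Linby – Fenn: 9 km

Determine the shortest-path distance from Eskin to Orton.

7 km

Enumerating some paths:
Eskin–Yarm–Orton: 6+1 = 7
Eskin–Orton: 9 = 9
Eskin–Irby–Yarm–Orton: 6+2+1 = 9
Eskin–Fenn–Yarm–Orton: 4+5+1 = 10
Cheapest is Eskin–Yarm–Orton at 7 km.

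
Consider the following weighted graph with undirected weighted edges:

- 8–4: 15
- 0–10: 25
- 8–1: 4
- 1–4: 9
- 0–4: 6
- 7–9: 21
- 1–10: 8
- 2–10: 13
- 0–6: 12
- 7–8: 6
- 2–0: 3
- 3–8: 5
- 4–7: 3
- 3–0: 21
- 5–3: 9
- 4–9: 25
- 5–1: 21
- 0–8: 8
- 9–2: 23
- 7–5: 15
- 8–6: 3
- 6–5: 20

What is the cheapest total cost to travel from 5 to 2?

Settle nodes by increasing distance from 5:
5: 0
3: 9  (via 5)
8: 14  (via 3)
7: 15  (via 5)
6: 17  (via 8)
1: 18  (via 8)
4: 18  (via 7)
0: 22  (via 8)
2: 25  (via 0)
Shortest route: 5–3–8–0–2 = 25.

25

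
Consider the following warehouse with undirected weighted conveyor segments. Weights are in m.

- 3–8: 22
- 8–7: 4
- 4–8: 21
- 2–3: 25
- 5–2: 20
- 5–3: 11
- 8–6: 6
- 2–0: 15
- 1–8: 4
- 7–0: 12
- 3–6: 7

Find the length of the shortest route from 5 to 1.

28 m

Shortest distances from 5:
5: 0
3: 11  (via 5)
6: 18  (via 3)
2: 20  (via 5)
8: 24  (via 6)
1: 28  (via 8)
Shortest route: 5 → 3 → 6 → 8 → 1 = 28 m.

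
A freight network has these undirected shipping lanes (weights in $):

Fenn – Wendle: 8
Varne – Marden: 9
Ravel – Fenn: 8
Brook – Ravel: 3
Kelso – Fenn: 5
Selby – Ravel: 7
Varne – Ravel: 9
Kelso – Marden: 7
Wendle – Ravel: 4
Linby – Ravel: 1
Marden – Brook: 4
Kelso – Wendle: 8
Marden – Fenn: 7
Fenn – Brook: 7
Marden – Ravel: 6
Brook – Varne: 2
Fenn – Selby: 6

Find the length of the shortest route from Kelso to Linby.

Shortest distances from Kelso:
Kelso: 0
Fenn: 5  (via Kelso)
Marden: 7  (via Kelso)
Wendle: 8  (via Kelso)
Selby: 11  (via Fenn)
Brook: 11  (via Marden)
Ravel: 12  (via Wendle)
Linby: 13  (via Ravel)
Shortest route: Kelso–Wendle–Ravel–Linby = $13.

$13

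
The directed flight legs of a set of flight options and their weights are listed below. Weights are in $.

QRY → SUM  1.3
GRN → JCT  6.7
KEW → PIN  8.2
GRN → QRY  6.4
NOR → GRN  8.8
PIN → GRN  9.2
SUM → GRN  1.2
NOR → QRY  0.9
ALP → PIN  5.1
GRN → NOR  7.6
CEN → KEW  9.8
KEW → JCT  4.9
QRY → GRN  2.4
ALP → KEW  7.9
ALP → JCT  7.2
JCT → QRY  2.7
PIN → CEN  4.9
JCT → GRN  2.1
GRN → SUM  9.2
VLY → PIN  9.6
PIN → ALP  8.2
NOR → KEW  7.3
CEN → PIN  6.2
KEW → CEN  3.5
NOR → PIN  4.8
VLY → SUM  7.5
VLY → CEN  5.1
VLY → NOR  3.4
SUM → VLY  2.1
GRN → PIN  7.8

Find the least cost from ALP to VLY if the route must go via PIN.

$24.1

Best ALP to PIN: ALP → PIN costing 5.1
Shortest PIN→VLY: PIN → GRN → QRY → SUM → VLY = 19
Total via PIN: 5.1 + 19 = $24.1.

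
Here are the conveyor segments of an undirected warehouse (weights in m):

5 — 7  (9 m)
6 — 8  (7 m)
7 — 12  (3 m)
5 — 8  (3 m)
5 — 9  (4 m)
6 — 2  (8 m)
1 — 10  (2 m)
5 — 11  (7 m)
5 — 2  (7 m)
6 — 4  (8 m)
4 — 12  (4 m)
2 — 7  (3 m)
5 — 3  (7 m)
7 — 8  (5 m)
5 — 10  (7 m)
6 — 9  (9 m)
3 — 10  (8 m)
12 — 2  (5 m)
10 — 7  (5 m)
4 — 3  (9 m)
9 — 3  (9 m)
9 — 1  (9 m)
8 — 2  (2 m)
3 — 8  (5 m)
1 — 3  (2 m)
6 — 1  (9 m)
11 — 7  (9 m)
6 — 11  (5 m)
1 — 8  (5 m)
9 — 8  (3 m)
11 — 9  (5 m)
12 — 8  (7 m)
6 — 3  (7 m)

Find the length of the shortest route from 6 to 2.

8 m

Settle nodes by increasing distance from 6:
6: 0
11: 5  (via 6)
3: 7  (via 6)
8: 7  (via 6)
2: 8  (via 6)
Shortest route: 6–2 = 8 m.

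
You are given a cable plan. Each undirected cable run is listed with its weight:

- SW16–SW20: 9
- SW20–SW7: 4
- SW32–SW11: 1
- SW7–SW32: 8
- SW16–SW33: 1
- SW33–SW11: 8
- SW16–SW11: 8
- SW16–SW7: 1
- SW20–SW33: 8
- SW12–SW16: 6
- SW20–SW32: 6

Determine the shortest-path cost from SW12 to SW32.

Candidate routes:
SW12 → SW16 → SW7 → SW20 → SW32: 6+1+4+6 = 17
SW12 → SW16 → SW7 → SW32: 6+1+8 = 15
SW12 → SW16 → SW33 → SW11 → SW32: 6+1+8+1 = 16
Cheapest is SW12 → SW16 → SW7 → SW32 at 15.

15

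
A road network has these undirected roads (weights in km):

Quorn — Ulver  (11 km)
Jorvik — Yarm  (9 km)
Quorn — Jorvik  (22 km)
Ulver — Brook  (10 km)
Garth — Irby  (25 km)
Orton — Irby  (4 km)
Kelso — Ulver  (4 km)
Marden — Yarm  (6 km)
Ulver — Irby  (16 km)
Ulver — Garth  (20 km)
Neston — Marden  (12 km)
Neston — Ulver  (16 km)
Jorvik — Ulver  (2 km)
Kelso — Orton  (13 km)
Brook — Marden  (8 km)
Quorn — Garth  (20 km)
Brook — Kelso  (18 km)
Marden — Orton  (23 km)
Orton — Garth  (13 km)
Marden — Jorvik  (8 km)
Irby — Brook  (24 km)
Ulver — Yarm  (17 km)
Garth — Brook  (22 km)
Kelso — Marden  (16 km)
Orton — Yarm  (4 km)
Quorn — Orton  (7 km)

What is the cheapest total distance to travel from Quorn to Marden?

Candidate routes:
Quorn → Orton → Yarm → Marden: 7+4+6 = 17
Quorn → Orton → Yarm → Jorvik → Marden: 7+4+9+8 = 28
Quorn → Ulver → Jorvik → Marden: 11+2+8 = 21
The minimum is 17 km via Quorn → Orton → Yarm → Marden.

17 km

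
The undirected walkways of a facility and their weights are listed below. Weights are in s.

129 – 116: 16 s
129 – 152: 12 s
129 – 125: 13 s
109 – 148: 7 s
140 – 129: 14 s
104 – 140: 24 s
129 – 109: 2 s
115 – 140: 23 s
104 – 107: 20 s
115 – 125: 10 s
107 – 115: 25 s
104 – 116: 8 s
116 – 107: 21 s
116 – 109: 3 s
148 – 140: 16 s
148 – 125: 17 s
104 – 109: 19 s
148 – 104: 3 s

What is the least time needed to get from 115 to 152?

Settle nodes by increasing distance from 115:
115: 0
125: 10  (via 115)
129: 23  (via 125)
140: 23  (via 115)
109: 25  (via 129)
107: 25  (via 115)
148: 27  (via 125)
116: 28  (via 109)
104: 30  (via 148)
152: 35  (via 129)
Shortest route: 115 → 125 → 129 → 152 = 35 s.

35 s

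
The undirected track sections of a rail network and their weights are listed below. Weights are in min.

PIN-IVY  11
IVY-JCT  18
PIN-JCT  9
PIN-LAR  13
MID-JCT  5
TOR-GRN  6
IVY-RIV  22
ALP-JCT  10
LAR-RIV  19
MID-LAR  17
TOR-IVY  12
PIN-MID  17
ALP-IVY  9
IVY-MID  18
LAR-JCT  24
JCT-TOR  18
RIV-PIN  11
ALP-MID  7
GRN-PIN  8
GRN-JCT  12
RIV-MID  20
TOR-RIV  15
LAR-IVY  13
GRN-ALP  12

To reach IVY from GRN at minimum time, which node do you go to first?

Compare a few routes:
GRN - TOR - IVY: 6+12 = 18
GRN - PIN - IVY: 8+11 = 19
GRN - ALP - IVY: 12+9 = 21
GRN - JCT - IVY: 12+18 = 30
Cheapest is GRN - TOR - IVY at 18 min.
So from GRN the first move is to TOR.

TOR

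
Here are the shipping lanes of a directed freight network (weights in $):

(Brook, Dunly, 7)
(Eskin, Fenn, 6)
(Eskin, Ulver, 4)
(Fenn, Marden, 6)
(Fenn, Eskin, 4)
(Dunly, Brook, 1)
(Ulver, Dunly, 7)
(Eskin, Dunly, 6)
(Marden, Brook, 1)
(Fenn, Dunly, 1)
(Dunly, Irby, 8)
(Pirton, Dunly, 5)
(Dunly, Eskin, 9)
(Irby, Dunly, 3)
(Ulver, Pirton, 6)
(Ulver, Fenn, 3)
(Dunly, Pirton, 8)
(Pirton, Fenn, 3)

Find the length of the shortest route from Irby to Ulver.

$16

Shortest distances from Irby:
Irby: 0
Dunly: 3  (via Irby)
Brook: 4  (via Dunly)
Pirton: 11  (via Dunly)
Eskin: 12  (via Dunly)
Fenn: 14  (via Pirton)
Ulver: 16  (via Eskin)
Shortest route: Irby → Dunly → Eskin → Ulver = $16.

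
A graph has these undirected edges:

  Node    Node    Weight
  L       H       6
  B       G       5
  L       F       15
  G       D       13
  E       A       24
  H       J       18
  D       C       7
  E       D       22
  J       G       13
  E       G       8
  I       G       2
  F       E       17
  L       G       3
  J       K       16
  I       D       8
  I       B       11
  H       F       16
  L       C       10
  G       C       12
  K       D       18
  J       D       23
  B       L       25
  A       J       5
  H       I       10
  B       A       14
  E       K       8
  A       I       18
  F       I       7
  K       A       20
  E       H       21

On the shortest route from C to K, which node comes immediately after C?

Enumerating some paths:
C–G–E–K: 12+8+8 = 28
C–D–K: 7+18 = 25
C–L–G–E–K: 10+3+8+8 = 29
The minimum is 25 via C–D–K.
So from C the first move is to D.

D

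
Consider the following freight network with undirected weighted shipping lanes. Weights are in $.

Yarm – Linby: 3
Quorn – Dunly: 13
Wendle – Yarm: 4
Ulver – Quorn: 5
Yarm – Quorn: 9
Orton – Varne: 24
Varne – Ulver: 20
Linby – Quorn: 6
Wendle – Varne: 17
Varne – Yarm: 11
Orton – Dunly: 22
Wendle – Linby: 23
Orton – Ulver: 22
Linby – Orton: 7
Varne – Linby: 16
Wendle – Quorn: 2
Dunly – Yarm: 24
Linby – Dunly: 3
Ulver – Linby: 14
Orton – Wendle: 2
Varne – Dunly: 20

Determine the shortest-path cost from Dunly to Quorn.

$9

Running Dijkstra from Dunly:
Dunly: 0
Linby: 3  (via Dunly)
Yarm: 6  (via Linby)
Quorn: 9  (via Linby)
Shortest route: Dunly → Linby → Quorn = $9.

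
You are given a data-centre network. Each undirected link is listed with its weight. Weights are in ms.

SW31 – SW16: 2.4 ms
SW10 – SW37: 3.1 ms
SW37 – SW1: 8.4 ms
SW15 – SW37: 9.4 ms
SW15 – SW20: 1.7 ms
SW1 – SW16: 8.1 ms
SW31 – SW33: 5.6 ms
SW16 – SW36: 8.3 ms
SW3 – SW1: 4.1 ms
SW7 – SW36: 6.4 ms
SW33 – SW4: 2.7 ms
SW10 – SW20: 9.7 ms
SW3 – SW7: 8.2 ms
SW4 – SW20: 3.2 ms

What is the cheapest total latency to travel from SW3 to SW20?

23.6 ms

Compare a few routes:
SW3 - SW1 - SW37 - SW10 - SW20: 4.1+8.4+3.1+9.7 = 25.3
SW3 - SW1 - SW16 - SW31 - SW33 - SW4 - SW20: 4.1+8.1+2.4+5.6+2.7+3.2 = 26.1
SW3 - SW7 - SW36 - SW16 - SW31 - SW33 - SW4 - SW20: 8.2+6.4+8.3+2.4+5.6+2.7+3.2 = 36.8
SW3 - SW1 - SW37 - SW15 - SW20: 4.1+8.4+9.4+1.7 = 23.6
The minimum is 23.6 ms via SW3 - SW1 - SW37 - SW15 - SW20.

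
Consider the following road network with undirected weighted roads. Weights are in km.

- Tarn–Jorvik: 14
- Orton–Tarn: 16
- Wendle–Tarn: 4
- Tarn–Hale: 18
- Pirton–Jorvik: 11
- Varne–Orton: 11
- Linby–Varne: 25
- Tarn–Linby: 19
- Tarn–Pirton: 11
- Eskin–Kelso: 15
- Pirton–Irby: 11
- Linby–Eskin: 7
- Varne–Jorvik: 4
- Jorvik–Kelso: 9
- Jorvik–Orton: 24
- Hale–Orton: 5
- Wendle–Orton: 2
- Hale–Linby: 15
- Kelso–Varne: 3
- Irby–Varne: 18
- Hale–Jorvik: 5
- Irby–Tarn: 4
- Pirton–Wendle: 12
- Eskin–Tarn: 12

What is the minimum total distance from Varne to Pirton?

15 km

Settle nodes by increasing distance from Varne:
Varne: 0
Kelso: 3  (via Varne)
Jorvik: 4  (via Varne)
Hale: 9  (via Jorvik)
Orton: 11  (via Varne)
Wendle: 13  (via Orton)
Pirton: 15  (via Jorvik)
Shortest route: Varne–Jorvik–Pirton = 15 km.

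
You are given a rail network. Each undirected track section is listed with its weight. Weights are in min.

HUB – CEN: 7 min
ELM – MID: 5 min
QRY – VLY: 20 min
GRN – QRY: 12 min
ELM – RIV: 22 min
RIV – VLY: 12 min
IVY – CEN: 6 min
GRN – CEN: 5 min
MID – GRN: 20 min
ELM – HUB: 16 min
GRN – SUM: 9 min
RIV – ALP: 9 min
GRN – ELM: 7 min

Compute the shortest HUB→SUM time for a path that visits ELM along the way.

32 min

Shortest HUB→ELM: HUB–ELM = 16
Best ELM to SUM: ELM–GRN–SUM costing 16
Total via ELM: 16 + 16 = 32 min.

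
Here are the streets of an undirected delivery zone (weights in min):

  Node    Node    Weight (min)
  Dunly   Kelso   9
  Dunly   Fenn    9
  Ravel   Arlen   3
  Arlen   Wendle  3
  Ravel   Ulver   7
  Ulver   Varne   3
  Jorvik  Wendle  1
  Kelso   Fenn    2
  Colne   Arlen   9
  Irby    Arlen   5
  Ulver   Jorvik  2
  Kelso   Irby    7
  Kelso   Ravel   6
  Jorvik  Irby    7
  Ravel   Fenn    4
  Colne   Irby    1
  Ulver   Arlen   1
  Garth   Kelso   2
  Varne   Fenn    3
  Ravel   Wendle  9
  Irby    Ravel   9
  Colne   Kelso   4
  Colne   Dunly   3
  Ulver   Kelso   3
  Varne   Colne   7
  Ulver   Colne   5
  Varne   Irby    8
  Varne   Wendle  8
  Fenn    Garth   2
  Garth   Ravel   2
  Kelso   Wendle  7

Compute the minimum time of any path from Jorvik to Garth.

Compare a few routes:
Jorvik - Wendle - Arlen - Ravel - Garth: 1+3+3+2 = 9
Jorvik - Ulver - Kelso - Garth: 2+3+2 = 7
Jorvik - Ulver - Arlen - Ravel - Garth: 2+1+3+2 = 8
Cheapest is Jorvik - Ulver - Kelso - Garth at 7 min.

7 min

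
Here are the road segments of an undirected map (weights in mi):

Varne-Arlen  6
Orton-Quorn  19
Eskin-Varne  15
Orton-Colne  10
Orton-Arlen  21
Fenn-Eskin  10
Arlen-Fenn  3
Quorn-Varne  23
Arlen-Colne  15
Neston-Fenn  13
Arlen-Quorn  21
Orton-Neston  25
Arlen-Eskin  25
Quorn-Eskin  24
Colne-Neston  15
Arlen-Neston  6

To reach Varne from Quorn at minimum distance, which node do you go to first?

Enumerating some paths:
Quorn–Arlen–Varne: 21+6 = 27
Quorn–Eskin–Varne: 24+15 = 39
Quorn–Varne: 23 = 23
Cheapest is Quorn–Varne at 23 mi.
So from Quorn the first move is to Varne.

Varne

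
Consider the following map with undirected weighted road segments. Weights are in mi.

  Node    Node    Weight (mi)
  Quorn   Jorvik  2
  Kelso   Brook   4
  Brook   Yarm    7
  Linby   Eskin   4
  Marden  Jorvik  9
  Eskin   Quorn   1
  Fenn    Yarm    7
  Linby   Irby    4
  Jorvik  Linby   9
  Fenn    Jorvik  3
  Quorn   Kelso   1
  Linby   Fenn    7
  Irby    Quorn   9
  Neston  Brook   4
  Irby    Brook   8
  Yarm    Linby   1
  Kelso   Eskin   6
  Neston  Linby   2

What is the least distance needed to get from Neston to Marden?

Compare a few routes:
Neston → Linby → Jorvik → Marden: 2+9+9 = 20
Neston → Brook → Kelso → Quorn → Jorvik → Marden: 4+4+1+2+9 = 20
Neston → Linby → Eskin → Quorn → Jorvik → Marden: 2+4+1+2+9 = 18
The minimum is 18 mi via Neston → Linby → Eskin → Quorn → Jorvik → Marden.

18 mi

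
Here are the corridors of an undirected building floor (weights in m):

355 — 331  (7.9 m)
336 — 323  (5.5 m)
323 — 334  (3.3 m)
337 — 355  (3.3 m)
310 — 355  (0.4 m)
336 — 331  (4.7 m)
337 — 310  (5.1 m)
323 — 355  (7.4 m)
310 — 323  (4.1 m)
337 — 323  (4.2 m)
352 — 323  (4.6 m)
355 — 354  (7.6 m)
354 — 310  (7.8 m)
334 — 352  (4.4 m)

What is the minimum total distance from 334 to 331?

Candidate routes:
334–323–310–355–331: 3.3+4.1+0.4+7.9 = 15.7
334–323–336–331: 3.3+5.5+4.7 = 13.5
Cheapest is 334–323–336–331 at 13.5 m.

13.5 m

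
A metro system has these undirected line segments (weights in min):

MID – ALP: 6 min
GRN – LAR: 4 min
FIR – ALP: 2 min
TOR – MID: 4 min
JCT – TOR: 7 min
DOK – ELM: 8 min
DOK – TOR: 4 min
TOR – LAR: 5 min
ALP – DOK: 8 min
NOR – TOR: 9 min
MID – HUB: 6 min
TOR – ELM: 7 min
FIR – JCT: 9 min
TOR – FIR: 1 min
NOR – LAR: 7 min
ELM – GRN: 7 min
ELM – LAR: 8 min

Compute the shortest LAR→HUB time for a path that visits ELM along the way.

Shortest LAR→ELM: LAR–ELM = 8
Best ELM to HUB: ELM–TOR–MID–HUB costing 17
Total via ELM: 8 + 17 = 25 min.

25 min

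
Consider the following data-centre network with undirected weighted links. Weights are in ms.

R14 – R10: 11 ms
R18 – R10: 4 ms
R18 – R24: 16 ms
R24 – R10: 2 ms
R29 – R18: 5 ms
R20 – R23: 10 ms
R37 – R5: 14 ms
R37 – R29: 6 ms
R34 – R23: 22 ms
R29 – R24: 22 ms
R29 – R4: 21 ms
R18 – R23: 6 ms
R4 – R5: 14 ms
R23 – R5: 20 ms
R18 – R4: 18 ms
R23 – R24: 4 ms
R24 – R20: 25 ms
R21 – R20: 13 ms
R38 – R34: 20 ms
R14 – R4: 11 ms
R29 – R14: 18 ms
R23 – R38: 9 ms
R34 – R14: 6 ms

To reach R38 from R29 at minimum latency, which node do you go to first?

R18

Candidate routes:
R29 → R18 → R24 → R23 → R38: 5+16+4+9 = 34
R29 → R18 → R10 → R24 → R23 → R38: 5+4+2+4+9 = 24
R29 → R18 → R23 → R38: 5+6+9 = 20
The minimum is 20 ms via R29 → R18 → R23 → R38.
So from R29 the first move is to R18.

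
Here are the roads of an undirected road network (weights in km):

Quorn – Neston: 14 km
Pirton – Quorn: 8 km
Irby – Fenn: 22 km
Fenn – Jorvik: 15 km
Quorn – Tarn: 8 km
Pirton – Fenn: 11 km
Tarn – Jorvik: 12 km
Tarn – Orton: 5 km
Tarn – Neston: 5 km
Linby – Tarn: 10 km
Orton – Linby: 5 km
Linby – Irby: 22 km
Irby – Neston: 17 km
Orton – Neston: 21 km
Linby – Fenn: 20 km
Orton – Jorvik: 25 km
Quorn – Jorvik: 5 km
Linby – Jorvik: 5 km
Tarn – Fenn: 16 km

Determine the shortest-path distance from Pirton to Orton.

21 km

Compare a few routes:
Pirton–Quorn–Tarn–Orton: 8+8+5 = 21
Pirton–Quorn–Jorvik–Linby–Orton: 8+5+5+5 = 23
The minimum is 21 km via Pirton–Quorn–Tarn–Orton.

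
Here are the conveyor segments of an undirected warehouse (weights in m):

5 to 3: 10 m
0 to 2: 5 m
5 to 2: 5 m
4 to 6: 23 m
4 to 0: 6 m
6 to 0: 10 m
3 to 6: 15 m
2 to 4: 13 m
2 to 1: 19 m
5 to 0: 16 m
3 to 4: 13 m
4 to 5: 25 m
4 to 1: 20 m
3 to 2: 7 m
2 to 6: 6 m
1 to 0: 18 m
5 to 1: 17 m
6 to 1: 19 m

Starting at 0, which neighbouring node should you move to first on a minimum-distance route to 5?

2

Enumerating some paths:
0 - 5: 16 = 16
0 - 2 - 5: 5+5 = 10
The minimum is 10 m via 0 - 2 - 5.
So from 0 the first move is to 2.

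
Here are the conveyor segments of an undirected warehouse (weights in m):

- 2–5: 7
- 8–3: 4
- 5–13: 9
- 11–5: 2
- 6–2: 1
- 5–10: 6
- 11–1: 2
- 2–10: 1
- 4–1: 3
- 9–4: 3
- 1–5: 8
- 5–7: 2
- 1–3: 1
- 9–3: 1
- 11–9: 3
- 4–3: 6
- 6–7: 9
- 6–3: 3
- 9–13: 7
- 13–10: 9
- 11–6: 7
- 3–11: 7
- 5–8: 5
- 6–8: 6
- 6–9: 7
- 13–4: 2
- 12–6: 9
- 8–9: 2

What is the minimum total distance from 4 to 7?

9 m

Compare a few routes:
4 - 9 - 3 - 1 - 11 - 5 - 7: 3+1+1+2+2+2 = 11
4 - 9 - 11 - 5 - 7: 3+3+2+2 = 10
4 - 1 - 11 - 5 - 7: 3+2+2+2 = 9
Cheapest is 4 - 1 - 11 - 5 - 7 at 9 m.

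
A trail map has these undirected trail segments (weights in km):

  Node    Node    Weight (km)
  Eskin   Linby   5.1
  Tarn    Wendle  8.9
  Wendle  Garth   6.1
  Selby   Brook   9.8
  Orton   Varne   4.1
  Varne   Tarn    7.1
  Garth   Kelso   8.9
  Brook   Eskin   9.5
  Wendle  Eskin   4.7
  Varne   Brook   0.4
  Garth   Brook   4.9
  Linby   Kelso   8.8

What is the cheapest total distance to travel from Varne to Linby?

Shortest distances from Varne:
Varne: 0
Brook: 0.4  (via Varne)
Orton: 4.1  (via Varne)
Garth: 5.3  (via Brook)
Tarn: 7.1  (via Varne)
Eskin: 9.9  (via Brook)
Selby: 10.2  (via Brook)
Wendle: 11.4  (via Garth)
Kelso: 14.2  (via Garth)
Linby: 15  (via Eskin)
Shortest route: Varne–Brook–Eskin–Linby = 15 km.

15 km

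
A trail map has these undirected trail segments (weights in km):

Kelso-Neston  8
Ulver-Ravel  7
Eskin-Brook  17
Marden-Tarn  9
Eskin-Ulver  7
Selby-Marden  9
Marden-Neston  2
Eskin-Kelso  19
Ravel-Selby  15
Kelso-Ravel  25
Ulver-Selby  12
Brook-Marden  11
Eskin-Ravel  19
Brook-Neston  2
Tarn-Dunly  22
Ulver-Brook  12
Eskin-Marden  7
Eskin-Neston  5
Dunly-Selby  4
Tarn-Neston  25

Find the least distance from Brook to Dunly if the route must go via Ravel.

38 km

Shortest Brook→Ravel: Brook → Ulver → Ravel = 19
Shortest Ravel→Dunly: Ravel → Selby → Dunly = 19
Total via Ravel: 19 + 19 = 38 km.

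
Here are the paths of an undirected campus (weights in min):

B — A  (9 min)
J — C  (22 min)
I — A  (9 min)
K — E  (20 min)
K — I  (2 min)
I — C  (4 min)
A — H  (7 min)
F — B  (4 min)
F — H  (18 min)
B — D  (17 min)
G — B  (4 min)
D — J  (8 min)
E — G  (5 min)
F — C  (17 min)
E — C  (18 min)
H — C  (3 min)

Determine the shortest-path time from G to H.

20 min

Settle nodes by increasing distance from G:
G: 0
B: 4  (via G)
E: 5  (via G)
F: 8  (via B)
A: 13  (via B)
H: 20  (via A)
Shortest route: G–B–A–H = 20 min.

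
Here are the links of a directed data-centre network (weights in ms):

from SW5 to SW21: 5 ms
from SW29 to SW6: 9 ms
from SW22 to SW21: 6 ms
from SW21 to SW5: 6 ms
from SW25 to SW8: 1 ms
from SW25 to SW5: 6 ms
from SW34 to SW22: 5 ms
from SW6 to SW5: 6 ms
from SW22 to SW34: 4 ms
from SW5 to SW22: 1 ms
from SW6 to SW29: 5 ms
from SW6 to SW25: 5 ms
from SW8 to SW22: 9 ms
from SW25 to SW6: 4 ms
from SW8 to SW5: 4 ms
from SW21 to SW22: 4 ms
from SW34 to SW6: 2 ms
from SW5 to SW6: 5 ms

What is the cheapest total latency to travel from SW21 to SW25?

Settle nodes by increasing distance from SW21:
SW21: 0
SW22: 4  (via SW21)
SW5: 6  (via SW21)
SW34: 8  (via SW22)
SW6: 10  (via SW34)
SW25: 15  (via SW6)
Shortest route: SW21 → SW22 → SW34 → SW6 → SW25 = 15 ms.

15 ms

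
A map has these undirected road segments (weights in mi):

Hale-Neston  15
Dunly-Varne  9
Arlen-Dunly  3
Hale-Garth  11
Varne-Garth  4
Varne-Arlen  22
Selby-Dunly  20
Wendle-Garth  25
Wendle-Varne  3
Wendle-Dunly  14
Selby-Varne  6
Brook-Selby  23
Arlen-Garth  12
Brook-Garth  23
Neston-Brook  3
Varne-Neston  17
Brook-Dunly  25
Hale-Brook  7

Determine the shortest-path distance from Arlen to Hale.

23 mi

Settle nodes by increasing distance from Arlen:
Arlen: 0
Dunly: 3  (via Arlen)
Garth: 12  (via Arlen)
Varne: 12  (via Dunly)
Wendle: 15  (via Varne)
Selby: 18  (via Varne)
Hale: 23  (via Garth)
Shortest route: Arlen–Garth–Hale = 23 mi.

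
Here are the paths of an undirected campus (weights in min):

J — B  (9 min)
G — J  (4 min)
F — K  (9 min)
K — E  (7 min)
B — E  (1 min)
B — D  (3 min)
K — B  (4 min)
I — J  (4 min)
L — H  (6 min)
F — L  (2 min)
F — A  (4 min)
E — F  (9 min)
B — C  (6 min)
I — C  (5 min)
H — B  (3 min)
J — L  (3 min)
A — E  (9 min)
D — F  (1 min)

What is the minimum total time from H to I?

13 min

Candidate routes:
H–B–J–I: 3+9+4 = 16
H–B–D–F–L–J–I: 3+3+1+2+3+4 = 16
H–L–J–I: 6+3+4 = 13
H–B–C–I: 3+6+5 = 14
The minimum is 13 min via H–L–J–I.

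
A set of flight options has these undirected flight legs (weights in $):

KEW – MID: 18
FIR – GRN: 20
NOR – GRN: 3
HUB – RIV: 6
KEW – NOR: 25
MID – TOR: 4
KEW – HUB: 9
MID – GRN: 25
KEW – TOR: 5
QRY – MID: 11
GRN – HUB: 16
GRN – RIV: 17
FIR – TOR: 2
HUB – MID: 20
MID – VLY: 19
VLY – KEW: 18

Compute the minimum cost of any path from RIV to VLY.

Settle nodes by increasing distance from RIV:
RIV: 0
HUB: 6  (via RIV)
KEW: 15  (via HUB)
GRN: 17  (via RIV)
NOR: 20  (via GRN)
TOR: 20  (via KEW)
FIR: 22  (via TOR)
MID: 24  (via TOR)
VLY: 33  (via KEW)
Shortest route: RIV → HUB → KEW → VLY = $33.

$33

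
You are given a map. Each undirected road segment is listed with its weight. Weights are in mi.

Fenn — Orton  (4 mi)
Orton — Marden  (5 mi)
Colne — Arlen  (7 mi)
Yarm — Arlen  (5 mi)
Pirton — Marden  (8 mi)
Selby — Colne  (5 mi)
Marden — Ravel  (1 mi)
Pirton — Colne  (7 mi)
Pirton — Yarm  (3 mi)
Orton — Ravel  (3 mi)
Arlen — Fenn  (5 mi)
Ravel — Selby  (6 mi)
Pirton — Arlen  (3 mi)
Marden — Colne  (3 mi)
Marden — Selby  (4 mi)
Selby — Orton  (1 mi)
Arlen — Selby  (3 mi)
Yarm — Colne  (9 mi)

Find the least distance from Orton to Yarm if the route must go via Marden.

Best Orton to Marden: Orton → Ravel → Marden costing 4
Shortest Marden→Yarm: Marden → Pirton → Yarm = 11
Total via Marden: 4 + 11 = 15 mi.

15 mi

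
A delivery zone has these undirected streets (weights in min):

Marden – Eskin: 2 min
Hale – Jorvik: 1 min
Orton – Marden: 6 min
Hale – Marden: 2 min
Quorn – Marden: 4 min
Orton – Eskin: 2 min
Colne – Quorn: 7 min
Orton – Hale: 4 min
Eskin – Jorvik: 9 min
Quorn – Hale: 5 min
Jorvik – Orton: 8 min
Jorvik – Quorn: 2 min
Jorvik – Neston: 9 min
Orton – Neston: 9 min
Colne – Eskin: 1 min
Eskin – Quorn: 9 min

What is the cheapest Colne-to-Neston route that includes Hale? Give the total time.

15 min

Best Colne to Hale: Colne → Eskin → Marden → Hale costing 5
Best Hale to Neston: Hale → Jorvik → Neston costing 10
Total via Hale: 5 + 10 = 15 min.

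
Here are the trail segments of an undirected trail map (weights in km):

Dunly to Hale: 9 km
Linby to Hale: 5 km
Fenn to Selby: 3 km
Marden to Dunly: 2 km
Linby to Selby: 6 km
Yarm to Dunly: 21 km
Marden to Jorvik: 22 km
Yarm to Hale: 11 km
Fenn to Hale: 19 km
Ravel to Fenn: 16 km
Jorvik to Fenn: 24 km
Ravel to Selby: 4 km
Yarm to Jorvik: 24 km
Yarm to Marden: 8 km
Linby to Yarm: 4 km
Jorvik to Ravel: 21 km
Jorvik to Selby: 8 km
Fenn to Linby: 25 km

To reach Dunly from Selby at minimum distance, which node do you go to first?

Candidate routes:
Selby–Linby–Hale–Dunly: 6+5+9 = 20
Selby–Linby–Yarm–Hale–Dunly: 6+4+11+9 = 30
Cheapest is Selby–Linby–Hale–Dunly at 20 km.
So from Selby the first move is to Linby.

Linby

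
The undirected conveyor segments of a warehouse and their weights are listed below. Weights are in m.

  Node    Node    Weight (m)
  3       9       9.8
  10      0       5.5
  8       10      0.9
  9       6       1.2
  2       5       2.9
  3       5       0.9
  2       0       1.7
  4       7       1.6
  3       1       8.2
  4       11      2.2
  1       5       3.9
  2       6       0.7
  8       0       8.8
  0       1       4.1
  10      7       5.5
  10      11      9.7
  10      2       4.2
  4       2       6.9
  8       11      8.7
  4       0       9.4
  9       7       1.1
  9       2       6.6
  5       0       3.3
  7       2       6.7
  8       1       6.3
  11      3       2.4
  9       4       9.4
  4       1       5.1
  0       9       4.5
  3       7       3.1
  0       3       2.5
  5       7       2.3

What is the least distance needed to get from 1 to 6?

Enumerating some paths:
1 - 0 - 2 - 6: 4.1+1.7+0.7 = 6.5
1 - 5 - 2 - 6: 3.9+2.9+0.7 = 7.5
1 - 4 - 7 - 9 - 6: 5.1+1.6+1.1+1.2 = 9
1 - 5 - 7 - 9 - 6: 3.9+2.3+1.1+1.2 = 8.5
Cheapest is 1 - 0 - 2 - 6 at 6.5 m.

6.5 m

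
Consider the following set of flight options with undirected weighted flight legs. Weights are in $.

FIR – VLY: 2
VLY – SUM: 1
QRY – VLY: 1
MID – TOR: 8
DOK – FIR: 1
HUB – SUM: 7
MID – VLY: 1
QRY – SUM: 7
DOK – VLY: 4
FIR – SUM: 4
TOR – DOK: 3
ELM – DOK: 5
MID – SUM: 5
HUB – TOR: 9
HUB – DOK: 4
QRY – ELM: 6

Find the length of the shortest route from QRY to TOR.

Enumerating some paths:
QRY - VLY - DOK - TOR: 1+4+3 = 8
QRY - VLY - FIR - DOK - TOR: 1+2+1+3 = 7
The minimum is $7 via QRY - VLY - FIR - DOK - TOR.

$7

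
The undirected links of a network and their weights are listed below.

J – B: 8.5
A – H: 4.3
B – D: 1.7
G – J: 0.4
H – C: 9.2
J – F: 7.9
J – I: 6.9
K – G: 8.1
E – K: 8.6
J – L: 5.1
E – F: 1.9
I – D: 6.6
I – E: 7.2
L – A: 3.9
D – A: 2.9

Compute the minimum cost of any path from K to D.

18.7

Candidate routes:
K - G - J - B - D: 8.1+0.4+8.5+1.7 = 18.7
K - G - J - L - A - D: 8.1+0.4+5.1+3.9+2.9 = 20.4
The minimum is 18.7 via K - G - J - B - D.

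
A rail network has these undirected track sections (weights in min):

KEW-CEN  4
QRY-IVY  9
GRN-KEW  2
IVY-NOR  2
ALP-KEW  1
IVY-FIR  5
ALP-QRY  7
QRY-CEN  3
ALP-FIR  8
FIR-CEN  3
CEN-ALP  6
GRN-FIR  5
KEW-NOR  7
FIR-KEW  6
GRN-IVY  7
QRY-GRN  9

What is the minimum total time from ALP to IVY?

10 min

Enumerating some paths:
ALP → FIR → IVY: 8+5 = 13
ALP → KEW → FIR → IVY: 1+6+5 = 12
ALP → KEW → GRN → IVY: 1+2+7 = 10
Cheapest is ALP → KEW → GRN → IVY at 10 min.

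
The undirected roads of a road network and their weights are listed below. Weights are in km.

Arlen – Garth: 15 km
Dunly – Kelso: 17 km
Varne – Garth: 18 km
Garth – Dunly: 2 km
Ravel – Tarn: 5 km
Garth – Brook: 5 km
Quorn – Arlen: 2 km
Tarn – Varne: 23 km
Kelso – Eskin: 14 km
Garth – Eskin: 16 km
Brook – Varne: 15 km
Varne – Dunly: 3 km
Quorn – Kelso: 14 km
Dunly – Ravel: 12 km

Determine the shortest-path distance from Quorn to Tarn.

36 km

Enumerating some paths:
Quorn–Arlen–Garth–Dunly–Ravel–Tarn: 2+15+2+12+5 = 36
Quorn–Arlen–Garth–Dunly–Varne–Tarn: 2+15+2+3+23 = 45
The minimum is 36 km via Quorn–Arlen–Garth–Dunly–Ravel–Tarn.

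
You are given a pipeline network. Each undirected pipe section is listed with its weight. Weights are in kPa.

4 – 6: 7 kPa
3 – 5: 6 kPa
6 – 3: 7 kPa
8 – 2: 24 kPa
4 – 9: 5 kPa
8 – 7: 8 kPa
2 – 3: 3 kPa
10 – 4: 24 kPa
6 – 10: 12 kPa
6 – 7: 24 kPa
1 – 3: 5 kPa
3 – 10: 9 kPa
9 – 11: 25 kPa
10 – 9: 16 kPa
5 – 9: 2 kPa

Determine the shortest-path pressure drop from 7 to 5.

37 kPa

Enumerating some paths:
7 - 6 - 3 - 5: 24+7+6 = 37
7 - 6 - 4 - 9 - 5: 24+7+5+2 = 38
7 - 8 - 2 - 3 - 5: 8+24+3+6 = 41
Cheapest is 7 - 6 - 3 - 5 at 37 kPa.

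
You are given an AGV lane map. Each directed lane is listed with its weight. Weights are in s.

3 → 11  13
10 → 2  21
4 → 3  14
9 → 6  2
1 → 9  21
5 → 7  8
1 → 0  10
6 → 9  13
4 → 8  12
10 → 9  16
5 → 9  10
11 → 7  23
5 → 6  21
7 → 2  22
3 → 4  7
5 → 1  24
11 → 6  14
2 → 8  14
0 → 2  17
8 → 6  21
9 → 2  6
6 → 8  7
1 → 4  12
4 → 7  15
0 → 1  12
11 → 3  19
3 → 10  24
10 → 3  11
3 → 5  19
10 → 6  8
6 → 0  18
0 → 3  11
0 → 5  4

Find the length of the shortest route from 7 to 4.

93 s

Shortest distances from 7:
7: 0
2: 22  (via 7)
8: 36  (via 2)
6: 57  (via 8)
9: 70  (via 6)
0: 75  (via 6)
5: 79  (via 0)
3: 86  (via 0)
1: 87  (via 0)
4: 93  (via 3)
Shortest route: 7 → 2 → 8 → 6 → 0 → 3 → 4 = 93 s.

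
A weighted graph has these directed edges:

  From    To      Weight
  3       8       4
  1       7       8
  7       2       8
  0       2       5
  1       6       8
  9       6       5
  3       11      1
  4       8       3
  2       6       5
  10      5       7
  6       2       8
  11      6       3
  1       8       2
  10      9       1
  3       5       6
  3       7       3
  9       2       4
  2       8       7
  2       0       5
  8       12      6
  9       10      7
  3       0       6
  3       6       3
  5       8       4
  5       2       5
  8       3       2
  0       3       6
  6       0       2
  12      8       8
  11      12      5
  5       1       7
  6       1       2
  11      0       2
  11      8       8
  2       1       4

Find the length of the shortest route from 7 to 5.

Candidate routes:
7 → 2 → 8 → 3 → 5: 8+7+2+6 = 23
7 → 2 → 6 → 1 → 8 → 3 → 5: 8+5+2+2+2+6 = 25
7 → 2 → 1 → 8 → 3 → 5: 8+4+2+2+6 = 22
The minimum is 22 via 7 → 2 → 1 → 8 → 3 → 5.

22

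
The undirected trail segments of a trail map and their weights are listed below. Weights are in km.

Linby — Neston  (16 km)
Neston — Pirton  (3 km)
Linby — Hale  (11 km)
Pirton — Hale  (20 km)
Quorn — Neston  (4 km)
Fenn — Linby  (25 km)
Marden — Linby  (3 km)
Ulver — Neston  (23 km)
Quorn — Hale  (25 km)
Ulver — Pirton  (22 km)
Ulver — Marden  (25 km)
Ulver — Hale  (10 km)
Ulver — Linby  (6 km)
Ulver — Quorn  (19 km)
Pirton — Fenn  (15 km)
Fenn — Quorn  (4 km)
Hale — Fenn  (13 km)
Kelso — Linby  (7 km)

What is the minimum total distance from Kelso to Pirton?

26 km

Enumerating some paths:
Kelso - Linby - Ulver - Pirton: 7+6+22 = 35
Kelso - Linby - Neston - Pirton: 7+16+3 = 26
The minimum is 26 km via Kelso - Linby - Neston - Pirton.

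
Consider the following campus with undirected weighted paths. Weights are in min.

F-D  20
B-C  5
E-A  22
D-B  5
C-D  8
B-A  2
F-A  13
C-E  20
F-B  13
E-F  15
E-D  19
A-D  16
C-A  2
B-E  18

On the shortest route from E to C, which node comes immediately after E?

C

Enumerating some paths:
E–C: 20 = 20
E–B–C: 18+5 = 23
E–B–A–C: 18+2+2 = 22
Cheapest is E–C at 20 min.
So from E the first move is to C.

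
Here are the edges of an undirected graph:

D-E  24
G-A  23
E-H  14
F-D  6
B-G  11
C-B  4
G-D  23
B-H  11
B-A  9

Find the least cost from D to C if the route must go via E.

Shortest D→E: D → E = 24
Shortest E→C: E → H → B → C = 29
Total via E: 24 + 29 = 53.

53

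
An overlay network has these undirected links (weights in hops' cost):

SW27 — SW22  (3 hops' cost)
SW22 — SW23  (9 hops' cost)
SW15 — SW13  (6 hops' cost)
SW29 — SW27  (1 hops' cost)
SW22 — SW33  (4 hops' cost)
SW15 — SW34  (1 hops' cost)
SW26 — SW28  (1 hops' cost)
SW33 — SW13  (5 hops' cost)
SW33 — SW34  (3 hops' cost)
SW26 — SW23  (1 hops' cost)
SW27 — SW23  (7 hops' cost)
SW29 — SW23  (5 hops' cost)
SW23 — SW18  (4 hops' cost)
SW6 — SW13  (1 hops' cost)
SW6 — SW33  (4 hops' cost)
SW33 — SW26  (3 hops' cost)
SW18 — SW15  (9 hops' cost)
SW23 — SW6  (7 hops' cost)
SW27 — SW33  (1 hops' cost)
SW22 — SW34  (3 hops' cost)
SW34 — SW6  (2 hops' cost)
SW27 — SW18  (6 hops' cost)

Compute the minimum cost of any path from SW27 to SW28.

5 hops' cost

Shortest distances from SW27:
SW27: 0
SW29: 1  (via SW27)
SW33: 1  (via SW27)
SW22: 3  (via SW27)
SW26: 4  (via SW33)
SW34: 4  (via SW33)
SW28: 5  (via SW26)
Shortest route: SW27–SW33–SW26–SW28 = 5 hops' cost.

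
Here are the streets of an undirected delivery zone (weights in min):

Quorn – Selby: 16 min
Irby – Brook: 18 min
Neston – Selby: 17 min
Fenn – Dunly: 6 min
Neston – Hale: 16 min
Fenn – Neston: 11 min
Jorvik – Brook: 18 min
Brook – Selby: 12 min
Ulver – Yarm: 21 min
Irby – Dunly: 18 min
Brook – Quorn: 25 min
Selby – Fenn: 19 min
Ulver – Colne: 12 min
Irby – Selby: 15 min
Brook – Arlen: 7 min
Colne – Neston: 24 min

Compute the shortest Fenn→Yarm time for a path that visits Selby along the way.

Best Fenn to Selby: Fenn–Selby costing 19
Best Selby to Yarm: Selby–Neston–Colne–Ulver–Yarm costing 74
Total via Selby: 19 + 74 = 93 min.

93 min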